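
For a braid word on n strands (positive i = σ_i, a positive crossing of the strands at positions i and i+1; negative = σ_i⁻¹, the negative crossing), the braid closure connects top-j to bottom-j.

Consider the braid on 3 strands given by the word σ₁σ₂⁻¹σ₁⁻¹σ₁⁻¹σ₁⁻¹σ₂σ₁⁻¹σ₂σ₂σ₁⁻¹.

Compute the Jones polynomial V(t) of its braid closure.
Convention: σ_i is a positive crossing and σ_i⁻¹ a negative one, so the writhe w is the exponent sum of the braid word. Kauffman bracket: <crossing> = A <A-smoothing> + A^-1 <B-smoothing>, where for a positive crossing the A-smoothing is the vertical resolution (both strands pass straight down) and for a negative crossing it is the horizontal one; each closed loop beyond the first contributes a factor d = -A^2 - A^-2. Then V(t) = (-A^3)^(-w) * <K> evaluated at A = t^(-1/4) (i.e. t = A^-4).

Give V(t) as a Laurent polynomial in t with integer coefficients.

The presented braid s1 s2^-1 s1^-1 s1^-1 s1^-1 s2 s1^-1 s2 s2 s1^-1 on 3 strands reduces by inverse Markov moves (closure unchanged at each step):
  Deconjugate: the word is γ·β·γ⁻¹ with γ = s1 s2^-1 (prefix) and γ⁻¹ = s2 s1^-1 (suffix); strip both.
Reduced to β = s1^-1 s1^-1 s1^-1 s2 s1^-1 s2 on 3 strands, 6 crossings.
Compute on β:
Braid: s1^-1 s1^-1 s1^-1 s2 s1^-1 s2 on 3 strands, 6 crossings.
Writhe w = (#positive) - (#negative) = 2 - 4 = -2.
Enumerate smoothing states for the bracket polynomial. There are 2^6 = 64 states.
Smooth each crossing (0=||, 1=⌣⌢); contribution A^(Σ sign_k(1-2s_k)) * d^(L-1).
Tabulate the states by total A-exponent and number of loops L (A-exp: L × count):
  A^6: L=5 ×1
  A^4: L=4 ×6
  A^2: L=3 ×15
  A^0: L=2 ×19, L=4 ×1
  A^-2: L=1 ×11, L=3 ×4
  A^-4: L=2 ×6
  A^-6: L=3 ×1
Each group contributes A^e * Σ count * d^(L-1):
Powers of d = -A^2 - A^-2: d^2 = A^4 + 2 + A^-4; d^3 = -A^6 - 3*A^2 - 3*A^-2 - A^-6; d^4 = A^8 + 4*A^4 + 6 + 4*A^-4 + A^-8.
  A^6 * (d^4) = A^14 + 4*A^10 + 6*A^6 + 4*A^2 + A^-2
  A^4 * (6*d^3) = -6*A^10 - 18*A^6 - 18*A^2 - 6*A^-2
  A^2 * (15*d^2) = 15*A^6 + 30*A^2 + 15*A^-2
  A^0 * (19*d + d^3) = -A^6 - 22*A^2 - 22*A^-2 - A^-6
  A^-2 * (11 + 4*d^2) = 4*A^2 + 19*A^-2 + 4*A^-6
  A^-4 * (6*d) = -6*A^-2 - 6*A^-6
  A^-6 * (d^2) = A^-2 + 2*A^-6 + A^-10
Summing the groups: <K> = A^14 - 2*A^10 + 2*A^6 - 2*A^2 + 2*A^-2 - A^-6 + A^-10
Normalise by the writhe: (-A^3)^(-w) = (-A^3)^(2) = A^6, so f(A) = A^6 * <K> = A^20 - 2*A^16 + 2*A^12 - 2*A^8 + 2*A^4 - 1 + A^-4.
Substitute A = t^(-1/4), i.e. A^e → t^(-e/4): V(t) = t - 1 + 2*t^-1 - 2*t^-2 + 2*t^-3 - 2*t^-4 + t^-5

Answer: t - 1 + 2*t^-1 - 2*t^-2 + 2*t^-3 - 2*t^-4 + t^-5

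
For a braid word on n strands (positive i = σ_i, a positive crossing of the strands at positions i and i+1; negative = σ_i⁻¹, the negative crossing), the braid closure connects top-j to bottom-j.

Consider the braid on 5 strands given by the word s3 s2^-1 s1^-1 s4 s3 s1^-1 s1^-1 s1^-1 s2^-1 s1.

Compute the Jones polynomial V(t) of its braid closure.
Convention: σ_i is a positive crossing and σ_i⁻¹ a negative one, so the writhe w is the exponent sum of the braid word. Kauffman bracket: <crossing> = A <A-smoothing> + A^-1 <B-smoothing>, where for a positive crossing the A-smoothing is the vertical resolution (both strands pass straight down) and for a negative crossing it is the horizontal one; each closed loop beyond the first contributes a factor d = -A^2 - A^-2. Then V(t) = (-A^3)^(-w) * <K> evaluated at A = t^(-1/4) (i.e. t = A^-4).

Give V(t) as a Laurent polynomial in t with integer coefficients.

t - 1 + 3*t^-1 - 4*t^-2 + 4*t^-3 - 4*t^-4 + 3*t^-5 - 2*t^-6 + t^-7

Derivation:
Braid: s3 s2^-1 s1^-1 s4 s3 s1^-1 s1^-1 s1^-1 s2^-1 s1 on 5 strands, 10 crossings.
Writhe w = (#positive) - (#negative) = 4 - 6 = -2.
Enumerate smoothing states for the bracket polynomial. There are 2^10 = 1024 states.
Smooth each crossing (0=||, 1=⌣⌢); contribution A^(Σ sign_k(1-2s_k)) * d^(L-1).
Tabulate the states by total A-exponent and number of loops L (A-exp: L × count):
  A^10: L=7 ×1
  A^8: L=6 ×10
  A^6: L=5 ×42, L=7 ×3
  A^4: L=4 ×95, L=6 ×24, L=8 ×1
  A^2: L=3 ×124, L=5 ×76, L=7 ×10
  A^0: L=2 ×90, L=4 ×126, L=6 ×35, L=8 ×1
  A^-2: L=1 ×28, L=3 ×116, L=5 ×61, L=7 ×5
  A^-4: L=2 ×50, L=4 ×60, L=6 ×10
  A^-6: L=1 ×5, L=3 ×29, L=5 ×11
  A^-8: L=2 ×4, L=4 ×6
  A^-10: L=3 ×1
Each group contributes A^e * Σ count * d^(L-1):
Powers of d = -A^2 - A^-2: d^2 = A^4 + 2 + A^-4; d^3 = -A^6 - 3*A^2 - 3*A^-2 - A^-6; d^4 = A^8 + 4*A^4 + 6 + 4*A^-4 + A^-8; d^5 = -A^10 - 5*A^6 - 10*A^2 - 10*A^-2 - 5*A^-6 - A^-10; d^6 = A^12 + 6*A^8 + 15*A^4 + 20 + 15*A^-4 + 6*A^-8 + A^-12; d^7 = -A^14 - 7*A^10 - 21*A^6 - 35*A^2 - 35*A^-2 - 21*A^-6 - 7*A^-10 - A^-14.
  A^10 * (d^6) = A^22 + 6*A^18 + 15*A^14 + 20*A^10 + 15*A^6 + 6*A^2 + A^-2
  A^8 * (10*d^5) = -10*A^18 - 50*A^14 - 100*A^10 - 100*A^6 - 50*A^2 - 10*A^-2
  A^6 * (42*d^4 + 3*d^6) = 3*A^18 + 60*A^14 + 213*A^10 + 312*A^6 + 213*A^2 + 60*A^-2 + 3*A^-6
  A^4 * (95*d^3 + 24*d^5 + d^7) = -A^18 - 31*A^14 - 236*A^10 - 560*A^6 - 560*A^2 - 236*A^-2 - 31*A^-6 - A^-10
  A^2 * (124*d^2 + 76*d^4 + 10*d^6) = 10*A^14 + 136*A^10 + 578*A^6 + 904*A^2 + 578*A^-2 + 136*A^-6 + 10*A^-10
  A^0 * (90*d + 126*d^3 + 35*d^5 + d^7) = -A^14 - 42*A^10 - 322*A^6 - 853*A^2 - 853*A^-2 - 322*A^-6 - 42*A^-10 - A^-14
  A^-2 * (28 + 116*d^2 + 61*d^4 + 5*d^6) = 5*A^10 + 91*A^6 + 435*A^2 + 726*A^-2 + 435*A^-6 + 91*A^-10 + 5*A^-14
  A^-4 * (50*d + 60*d^3 + 10*d^5) = -10*A^6 - 110*A^2 - 330*A^-2 - 330*A^-6 - 110*A^-10 - 10*A^-14
  A^-6 * (5 + 29*d^2 + 11*d^4) = 11*A^2 + 73*A^-2 + 129*A^-6 + 73*A^-10 + 11*A^-14
  A^-8 * (4*d + 6*d^3) = -6*A^-2 - 22*A^-6 - 22*A^-10 - 6*A^-14
  A^-10 * (d^2) = A^-6 + 2*A^-10 + A^-14
Summing the groups: <K> = A^22 - 2*A^18 + 3*A^14 - 4*A^10 + 4*A^6 - 4*A^2 + 3*A^-2 - A^-6 + A^-10
Normalise by the writhe: (-A^3)^(-w) = (-A^3)^(2) = A^6, so f(A) = A^6 * <K> = A^28 - 2*A^24 + 3*A^20 - 4*A^16 + 4*A^12 - 4*A^8 + 3*A^4 - 1 + A^-4.
Substitute A = t^(-1/4), i.e. A^e → t^(-e/4): V(t) = t - 1 + 3*t^-1 - 4*t^-2 + 4*t^-3 - 4*t^-4 + 3*t^-5 - 2*t^-6 + t^-7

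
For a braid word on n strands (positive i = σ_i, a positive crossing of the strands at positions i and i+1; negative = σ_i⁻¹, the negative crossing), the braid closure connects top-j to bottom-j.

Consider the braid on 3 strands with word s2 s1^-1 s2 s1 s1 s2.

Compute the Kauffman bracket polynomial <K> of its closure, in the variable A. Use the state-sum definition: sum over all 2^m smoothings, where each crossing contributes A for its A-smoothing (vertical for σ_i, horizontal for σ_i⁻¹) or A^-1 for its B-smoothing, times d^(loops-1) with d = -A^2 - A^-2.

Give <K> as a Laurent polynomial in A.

Braid: s2 s1^-1 s2 s1 s1 s2 on 3 strands, 6 crossings.
Writhe w = (#positive) - (#negative) = 5 - 1 = 4.
Enumerate smoothing states for the bracket polynomial. There are 2^6 = 64 states.
For each crossing: s=0 is the vertical smoothing, s=1 horizontal. Crossing k contributes A^(sign_k * (1 - 2*s_k)); loop factor d = -A^2 - A^-2.
Tabulate the states by total A-exponent and number of loops L (A-exp: L × count):
  A^6: L=2 ×1
  A^4: L=1 ×3, L=3 ×3
  A^2: L=2 ×14, L=4 ×1
  A^0: L=1 ×10, L=3 ×10
  A^-2: L=2 ×13, L=4 ×2
  A^-4: L=3 ×6
  A^-6: L=4 ×1
Each group contributes A^e * Σ count * d^(L-1):
Powers of d = -A^2 - A^-2: d^2 = A^4 + 2 + A^-4; d^3 = -A^6 - 3*A^2 - 3*A^-2 - A^-6.
  A^6 * (d) = -A^8 - A^4
  A^4 * (3 + 3*d^2) = 3*A^8 + 9*A^4 + 3
  A^2 * (14*d + d^3) = -A^8 - 17*A^4 - 17 - A^-4
  A^0 * (10 + 10*d^2) = 10*A^4 + 30 + 10*A^-4
  A^-2 * (13*d + 2*d^3) = -2*A^4 - 19 - 19*A^-4 - 2*A^-8
  A^-4 * (6*d^2) = 6 + 12*A^-4 + 6*A^-8
  A^-6 * (d^3) = -1 - 3*A^-4 - 3*A^-8 - A^-12
Summing the groups: <K> = A^8 - A^4 + 2 - A^-4 + A^-8 - A^-12

Answer: A^8 - A^4 + 2 - A^-4 + A^-8 - A^-12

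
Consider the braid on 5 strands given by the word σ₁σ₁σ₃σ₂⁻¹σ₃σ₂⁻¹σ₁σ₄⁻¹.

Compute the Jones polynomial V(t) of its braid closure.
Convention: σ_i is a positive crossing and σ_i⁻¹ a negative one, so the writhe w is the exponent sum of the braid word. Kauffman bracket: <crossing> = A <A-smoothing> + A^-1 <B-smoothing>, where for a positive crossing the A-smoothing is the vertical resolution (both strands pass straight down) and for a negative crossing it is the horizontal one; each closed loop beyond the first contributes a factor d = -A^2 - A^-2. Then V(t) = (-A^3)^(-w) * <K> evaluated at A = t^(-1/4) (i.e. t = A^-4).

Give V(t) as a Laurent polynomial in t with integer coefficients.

-t^6 + 2*t^5 - 2*t^4 + 3*t^3 - 3*t^2 + 2*t - 1 + t^-1

Derivation:
The presented braid s1 s1 s3 s2^-1 s3 s2^-1 s1 s4^-1 on 5 strands reduces by inverse Markov moves (closure unchanged at each step):
  Destabilize: the word has the form β·s4^-1 where s4^-1 occurs only as the final letter (β ∈ B_4); drop it and the last strand → 4 strands.
Reduced to β = s1 s1 s3 s2^-1 s3 s2^-1 s1 on 4 strands, 7 crossings.
Compute on β:
Braid: s1 s1 s3 s2^-1 s3 s2^-1 s1 on 4 strands, 7 crossings.
Writhe w = (#positive) - (#negative) = 5 - 2 = 3.
Enumerate smoothing states for the bracket polynomial. There are 2^7 = 128 states.
Each crossing splits two ways (0=vertical, 1=horizontal). The state's weight is A^(#A-smoothings - #B-smoothings) * d^(loops - 1).
Tabulate the states by total A-exponent and number of loops L (A-exp: L × count):
  A^7: L=4 ×1
  A^5: L=3 ×7
  A^3: L=2 ×17, L=4 ×4
  A^1: L=1 ×15, L=3 ×19, L=5 ×1
  A^-1: L=2 ×27, L=4 ×8
  A^-3: L=3 ×20, L=5 ×1
  A^-5: L=4 ×7
  A^-7: L=5 ×1
Each group contributes A^e * Σ count * d^(L-1):
Powers of d = -A^2 - A^-2: d^2 = A^4 + 2 + A^-4; d^3 = -A^6 - 3*A^2 - 3*A^-2 - A^-6; d^4 = A^8 + 4*A^4 + 6 + 4*A^-4 + A^-8.
  A^7 * (d^3) = -A^13 - 3*A^9 - 3*A^5 - A
  A^5 * (7*d^2) = 7*A^9 + 14*A^5 + 7*A
  A^3 * (17*d + 4*d^3) = -4*A^9 - 29*A^5 - 29*A - 4*A^-3
  A^1 * (15 + 19*d^2 + d^4) = A^9 + 23*A^5 + 59*A + 23*A^-3 + A^-7
  A^-1 * (27*d + 8*d^3) = -8*A^5 - 51*A - 51*A^-3 - 8*A^-7
  A^-3 * (20*d^2 + d^4) = A^5 + 24*A + 46*A^-3 + 24*A^-7 + A^-11
  A^-5 * (7*d^3) = -7*A - 21*A^-3 - 21*A^-7 - 7*A^-11
  A^-7 * (d^4) = A + 4*A^-3 + 6*A^-7 + 4*A^-11 + A^-15
Summing the groups: <K> = -A^13 + A^9 - 2*A^5 + 3*A - 3*A^-3 + 2*A^-7 - 2*A^-11 + A^-15
Normalise by the writhe: (-A^3)^(-w) = (-A^3)^(-3) = -A^-9, so f(A) = -A^-9 * <K> = A^4 - 1 + 2*A^-4 - 3*A^-8 + 3*A^-12 - 2*A^-16 + 2*A^-20 - A^-24.
Substitute A = t^(-1/4), i.e. A^e → t^(-e/4): V(t) = -t^6 + 2*t^5 - 2*t^4 + 3*t^3 - 3*t^2 + 2*t - 1 + t^-1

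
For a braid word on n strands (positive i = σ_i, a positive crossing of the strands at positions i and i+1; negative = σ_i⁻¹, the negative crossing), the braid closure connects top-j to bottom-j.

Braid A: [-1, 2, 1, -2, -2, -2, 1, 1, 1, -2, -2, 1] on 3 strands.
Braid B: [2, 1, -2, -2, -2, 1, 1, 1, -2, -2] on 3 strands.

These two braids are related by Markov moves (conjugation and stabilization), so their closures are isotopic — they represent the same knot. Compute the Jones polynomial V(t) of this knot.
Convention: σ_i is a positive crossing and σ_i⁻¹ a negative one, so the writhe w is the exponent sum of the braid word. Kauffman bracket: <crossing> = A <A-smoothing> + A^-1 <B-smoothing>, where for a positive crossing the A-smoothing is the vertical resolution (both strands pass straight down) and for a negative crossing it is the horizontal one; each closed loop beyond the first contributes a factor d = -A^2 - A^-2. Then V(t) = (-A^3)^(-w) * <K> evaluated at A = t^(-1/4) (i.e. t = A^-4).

t^4 - 2*t^3 + 3*t^2 - 4*t + 5 - 4*t^-1 + 3*t^-2 - 2*t^-3 + t^-4

Derivation:
Markov-equivalent braids have isotopic closures, hence identical knot invariants. Strip the Markov moves from each word to reach a common short braid β, then compute V(t) once on β.
Braid A: s1^-1 s2 s1 s2^-1 s2^-1 s2^-1 s1 s1 s1 s2^-1 s2^-1 s1 on 3 strands reduces by inverse Markov moves (closure unchanged at each step):
  Deconjugate: the word is γ·β·γ⁻¹ with γ = s1^-1 s2 (prefix) and γ⁻¹ = s2^-1 s1 (suffix); strip both.
Reduced to β = s1 s2^-1 s2^-1 s2^-1 s1 s1 s1 s2^-1 on 3 strands, 8 crossings.
Braid B: s2 s1 s2^-1 s2^-1 s2^-1 s1 s1 s1 s2^-1 s2^-1 on 3 strands reduces by inverse Markov moves (closure unchanged at each step):
  Deconjugate: the word is γ·β·γ⁻¹ with γ = s2 (prefix) and γ⁻¹ = s2^-1 (suffix); strip both.
Reduced to β = s1 s2^-1 s2^-1 s2^-1 s1 s1 s1 s2^-1 on 3 strands, 8 crossings.
Both give the same β = s1 s2^-1 s2^-1 s2^-1 s1 s1 s1 s2^-1 on 3 strands, so one state sum suffices:
Braid: s1 s2^-1 s2^-1 s2^-1 s1 s1 s1 s2^-1 on 3 strands, 8 crossings.
Writhe w = (#positive) - (#negative) = 4 - 4 = 0.
Enumerate smoothing states for the bracket polynomial. There are 2^8 = 256 states.
Smooth each crossing (0=||, 1=⌣⌢); contribution A^(Σ sign_k(1-2s_k)) * d^(L-1).
Tabulate the states by total A-exponent and number of loops L (A-exp: L × count):
  A^8: L=5 ×1
  A^6: L=4 ×8
  A^4: L=3 ×25, L=5 ×3
  A^2: L=2 ×37, L=4 ×18, L=6 ×1
  A^0: L=1 ×25, L=3 ×37, L=5 ×8
  A^-2: L=2 ×37, L=4 ×18, L=6 ×1
  A^-4: L=3 ×25, L=5 ×3
  A^-6: L=4 ×8
  A^-8: L=5 ×1
Each group contributes A^e * Σ count * d^(L-1):
Powers of d = -A^2 - A^-2: d^2 = A^4 + 2 + A^-4; d^3 = -A^6 - 3*A^2 - 3*A^-2 - A^-6; d^4 = A^8 + 4*A^4 + 6 + 4*A^-4 + A^-8; d^5 = -A^10 - 5*A^6 - 10*A^2 - 10*A^-2 - 5*A^-6 - A^-10.
  A^8 * (d^4) = A^16 + 4*A^12 + 6*A^8 + 4*A^4 + 1
  A^6 * (8*d^3) = -8*A^12 - 24*A^8 - 24*A^4 - 8
  A^4 * (25*d^2 + 3*d^4) = 3*A^12 + 37*A^8 + 68*A^4 + 37 + 3*A^-4
  A^2 * (37*d + 18*d^3 + d^5) = -A^12 - 23*A^8 - 101*A^4 - 101 - 23*A^-4 - A^-8
  A^0 * (25 + 37*d^2 + 8*d^4) = 8*A^8 + 69*A^4 + 147 + 69*A^-4 + 8*A^-8
  A^-2 * (37*d + 18*d^3 + d^5) = -A^8 - 23*A^4 - 101 - 101*A^-4 - 23*A^-8 - A^-12
  A^-4 * (25*d^2 + 3*d^4) = 3*A^4 + 37 + 68*A^-4 + 37*A^-8 + 3*A^-12
  A^-6 * (8*d^3) = -8 - 24*A^-4 - 24*A^-8 - 8*A^-12
  A^-8 * (d^4) = 1 + 4*A^-4 + 6*A^-8 + 4*A^-12 + A^-16
Summing the groups: <K> = A^16 - 2*A^12 + 3*A^8 - 4*A^4 + 5 - 4*A^-4 + 3*A^-8 - 2*A^-12 + A^-16
Normalise by the writhe: (-A^3)^(-w) = (-A^3)^(0) = 1, so f(A) = 1 * <K> = A^16 - 2*A^12 + 3*A^8 - 4*A^4 + 5 - 4*A^-4 + 3*A^-8 - 2*A^-12 + A^-16.
Substitute A = t^(-1/4), i.e. A^e → t^(-e/4): V(t) = t^4 - 2*t^3 + 3*t^2 - 4*t + 5 - 4*t^-1 + 3*t^-2 - 2*t^-3 + t^-4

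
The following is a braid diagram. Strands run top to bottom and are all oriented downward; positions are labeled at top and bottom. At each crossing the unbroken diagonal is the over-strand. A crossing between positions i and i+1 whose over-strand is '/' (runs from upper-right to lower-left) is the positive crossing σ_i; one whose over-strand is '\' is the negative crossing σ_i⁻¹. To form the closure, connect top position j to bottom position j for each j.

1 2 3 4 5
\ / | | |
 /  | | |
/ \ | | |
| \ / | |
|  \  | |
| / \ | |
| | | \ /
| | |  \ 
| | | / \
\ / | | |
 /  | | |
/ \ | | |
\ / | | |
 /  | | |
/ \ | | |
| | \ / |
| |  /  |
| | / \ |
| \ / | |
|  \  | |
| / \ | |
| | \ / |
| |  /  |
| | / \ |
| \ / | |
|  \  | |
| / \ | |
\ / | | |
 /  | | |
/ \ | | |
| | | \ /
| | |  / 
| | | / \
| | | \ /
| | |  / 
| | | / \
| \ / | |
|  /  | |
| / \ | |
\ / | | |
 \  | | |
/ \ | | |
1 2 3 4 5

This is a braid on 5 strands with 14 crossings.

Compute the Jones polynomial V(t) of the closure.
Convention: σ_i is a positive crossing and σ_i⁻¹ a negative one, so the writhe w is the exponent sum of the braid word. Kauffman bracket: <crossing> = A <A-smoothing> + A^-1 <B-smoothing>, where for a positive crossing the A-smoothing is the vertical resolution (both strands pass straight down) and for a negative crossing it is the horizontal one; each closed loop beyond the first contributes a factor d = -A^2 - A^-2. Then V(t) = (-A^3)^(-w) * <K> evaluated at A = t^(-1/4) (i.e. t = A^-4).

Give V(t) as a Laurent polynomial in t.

Reading the diagram top to bottom ('/'-over between positions i,i+1 = s_i, '\'-over = s_i^-1): braid word = s1 s2^-1 s4^-1 s1 s1 s3 s2^-1 s3 s2^-1 s1 s4 s4 s2 s1^-1.
The presented braid s1 s2^-1 s4^-1 s1 s1 s3 s2^-1 s3 s2^-1 s1 s4 s4 s2 s1^-1 on 5 strands reduces by inverse Markov moves (closure unchanged at each step):
  Deconjugate: the word is γ·β·γ⁻¹ with γ = s1 s2^-1 (prefix) and γ⁻¹ = s2 s1^-1 (suffix); strip both.
  Deconjugate: the word is γ·β·γ⁻¹ with γ = s4^-1 (prefix) and γ⁻¹ = s4 (suffix); strip both.
  Destabilize: the word has the form β·s4 where s4 occurs only as the final letter (β ∈ B_4); drop it and the last strand → 4 strands.
Reduced to β = s1 s1 s3 s2^-1 s3 s2^-1 s1 on 4 strands, 7 crossings.
Compute on β:
Braid: s1 s1 s3 s2^-1 s3 s2^-1 s1 on 4 strands, 7 crossings.
Writhe w = (#positive) - (#negative) = 5 - 2 = 3.
State-sum expansion of <K>. There are 2^7 = 128 states.
Each crossing splits two ways (0=vertical, 1=horizontal). The state's weight is A^(#A-smoothings - #B-smoothings) * d^(loops - 1).
Tabulate the states by total A-exponent and number of loops L (A-exp: L × count):
  A^7: L=4 ×1
  A^5: L=3 ×7
  A^3: L=2 ×17, L=4 ×4
  A^1: L=1 ×15, L=3 ×19, L=5 ×1
  A^-1: L=2 ×27, L=4 ×8
  A^-3: L=3 ×20, L=5 ×1
  A^-5: L=4 ×7
  A^-7: L=5 ×1
Each group contributes A^e * Σ count * d^(L-1):
Powers of d = -A^2 - A^-2: d^2 = A^4 + 2 + A^-4; d^3 = -A^6 - 3*A^2 - 3*A^-2 - A^-6; d^4 = A^8 + 4*A^4 + 6 + 4*A^-4 + A^-8.
  A^7 * (d^3) = -A^13 - 3*A^9 - 3*A^5 - A
  A^5 * (7*d^2) = 7*A^9 + 14*A^5 + 7*A
  A^3 * (17*d + 4*d^3) = -4*A^9 - 29*A^5 - 29*A - 4*A^-3
  A^1 * (15 + 19*d^2 + d^4) = A^9 + 23*A^5 + 59*A + 23*A^-3 + A^-7
  A^-1 * (27*d + 8*d^3) = -8*A^5 - 51*A - 51*A^-3 - 8*A^-7
  A^-3 * (20*d^2 + d^4) = A^5 + 24*A + 46*A^-3 + 24*A^-7 + A^-11
  A^-5 * (7*d^3) = -7*A - 21*A^-3 - 21*A^-7 - 7*A^-11
  A^-7 * (d^4) = A + 4*A^-3 + 6*A^-7 + 4*A^-11 + A^-15
Summing the groups: <K> = -A^13 + A^9 - 2*A^5 + 3*A - 3*A^-3 + 2*A^-7 - 2*A^-11 + A^-15
Normalise by the writhe: (-A^3)^(-w) = (-A^3)^(-3) = -A^-9, so f(A) = -A^-9 * <K> = A^4 - 1 + 2*A^-4 - 3*A^-8 + 3*A^-12 - 2*A^-16 + 2*A^-20 - A^-24.
Substitute A = t^(-1/4), i.e. A^e → t^(-e/4): V(t) = -t^6 + 2*t^5 - 2*t^4 + 3*t^3 - 3*t^2 + 2*t - 1 + t^-1

Answer: -t^6 + 2*t^5 - 2*t^4 + 3*t^3 - 3*t^2 + 2*t - 1 + t^-1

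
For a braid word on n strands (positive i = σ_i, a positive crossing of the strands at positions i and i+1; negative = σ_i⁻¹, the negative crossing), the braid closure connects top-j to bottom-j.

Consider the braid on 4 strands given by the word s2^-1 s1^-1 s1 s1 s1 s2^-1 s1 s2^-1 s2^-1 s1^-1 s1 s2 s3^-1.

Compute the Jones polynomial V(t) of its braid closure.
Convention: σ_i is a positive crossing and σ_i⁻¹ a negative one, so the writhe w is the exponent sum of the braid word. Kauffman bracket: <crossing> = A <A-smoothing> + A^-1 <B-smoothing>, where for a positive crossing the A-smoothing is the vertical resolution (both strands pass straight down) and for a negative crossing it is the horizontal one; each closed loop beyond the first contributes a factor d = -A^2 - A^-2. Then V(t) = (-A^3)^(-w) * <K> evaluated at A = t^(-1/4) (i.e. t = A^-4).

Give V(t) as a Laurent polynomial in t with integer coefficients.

-t^3 + 2*t^2 - 2*t + 3 - 2*t^-1 + 2*t^-2 - t^-3

Derivation:
The presented braid s2^-1 s1^-1 s1 s1 s1 s2^-1 s1 s2^-1 s2^-1 s1^-1 s1 s2 s3^-1 on 4 strands reduces by inverse Markov moves (closure unchanged at each step):
  Destabilize: the word has the form β·s3^-1 where s3^-1 occurs only as the final letter (β ∈ B_3); drop it and the last strand → 3 strands.
  Deconjugate: the word is γ·β·γ⁻¹ with γ = s2^-1 s1^-1 (prefix) and γ⁻¹ = s1 s2 (suffix); strip both.
  Deconjugate: the word is γ·β·γ⁻¹ with γ = s1 (prefix) and γ⁻¹ = s1^-1 (suffix); strip both.
Reduced to β = s1 s1 s2^-1 s1 s2^-1 s2^-1 on 3 strands, 6 crossings.
Compute on β:
Braid: s1 s1 s2^-1 s1 s2^-1 s2^-1 on 3 strands, 6 crossings.
Writhe w = (#positive) - (#negative) = 3 - 3 = 0.
State-sum expansion of <K>. There are 2^6 = 64 states.
For each crossing: s=0 is the vertical smoothing, s=1 horizontal. Crossing k contributes A^(sign_k * (1 - 2*s_k)); loop factor d = -A^2 - A^-2.
Tabulate the states by total A-exponent and number of loops L (A-exp: L × count):
  A^6: L=4 ×1
  A^4: L=3 ×6
  A^2: L=2 ×14, L=4 ×1
  A^0: L=1 ×13, L=3 ×7
  A^-2: L=2 ×14, L=4 ×1
  A^-4: L=3 ×6
  A^-6: L=4 ×1
Each group contributes A^e * Σ count * d^(L-1):
Powers of d = -A^2 - A^-2: d^2 = A^4 + 2 + A^-4; d^3 = -A^6 - 3*A^2 - 3*A^-2 - A^-6.
  A^6 * (d^3) = -A^12 - 3*A^8 - 3*A^4 - 1
  A^4 * (6*d^2) = 6*A^8 + 12*A^4 + 6
  A^2 * (14*d + d^3) = -A^8 - 17*A^4 - 17 - A^-4
  A^0 * (13 + 7*d^2) = 7*A^4 + 27 + 7*A^-4
  A^-2 * (14*d + d^3) = -A^4 - 17 - 17*A^-4 - A^-8
  A^-4 * (6*d^2) = 6 + 12*A^-4 + 6*A^-8
  A^-6 * (d^3) = -1 - 3*A^-4 - 3*A^-8 - A^-12
Summing the groups: <K> = -A^12 + 2*A^8 - 2*A^4 + 3 - 2*A^-4 + 2*A^-8 - A^-12
Normalise by the writhe: (-A^3)^(-w) = (-A^3)^(0) = 1, so f(A) = 1 * <K> = -A^12 + 2*A^8 - 2*A^4 + 3 - 2*A^-4 + 2*A^-8 - A^-12.
Substitute A = t^(-1/4), i.e. A^e → t^(-e/4): V(t) = -t^3 + 2*t^2 - 2*t + 3 - 2*t^-1 + 2*t^-2 - t^-3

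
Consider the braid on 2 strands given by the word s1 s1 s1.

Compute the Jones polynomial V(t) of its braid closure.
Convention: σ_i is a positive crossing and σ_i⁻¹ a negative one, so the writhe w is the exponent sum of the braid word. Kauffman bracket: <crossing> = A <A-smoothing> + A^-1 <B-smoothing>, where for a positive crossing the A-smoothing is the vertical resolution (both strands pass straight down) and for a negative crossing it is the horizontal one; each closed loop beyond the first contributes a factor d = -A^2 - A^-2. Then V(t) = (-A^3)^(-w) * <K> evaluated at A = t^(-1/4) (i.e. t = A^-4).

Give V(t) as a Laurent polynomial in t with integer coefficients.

Braid: s1 s1 s1 on 2 strands, 3 crossings.
Writhe w = (#positive) - (#negative) = 3 - 0 = 3.
Computing the Kauffman bracket via state sum. There are 2^3 = 8 states.
Smooth each crossing (0=||, 1=⌣⌢); contribution A^(Σ sign_k(1-2s_k)) * d^(L-1).
  state 000: A-exp=+3, loops=2, term = A^3 * d^1
  state 001: A-exp=+1, loops=1, term = A^1 * d^0
  state 010: A-exp=+1, loops=1, term = A^1 * d^0
  state 011: A-exp=-1, loops=2, term = A^-1 * d^1
  state 100: A-exp=+1, loops=1, term = A^1 * d^0
  state 101: A-exp=-1, loops=2, term = A^-1 * d^1
  state 110: A-exp=-1, loops=2, term = A^-1 * d^1
  state 111: A-exp=-3, loops=3, term = A^-3 * d^2
Collect the terms by A-exponent (count of states per loop number):
Powers of d = -A^2 - A^-2: d^2 = A^4 + 2 + A^-4.
  A^3 * (d) = -A^5 - A
  A^1 * (3) = 3*A
  A^-1 * (3*d) = -3*A - 3*A^-3
  A^-3 * (d^2) = A + 2*A^-3 + A^-7
Summing the groups: <K> = -A^5 - A^-3 + A^-7
Normalise by the writhe: (-A^3)^(-w) = (-A^3)^(-3) = -A^-9, so f(A) = -A^-9 * <K> = A^-4 + A^-12 - A^-16.
Substitute A = t^(-1/4), i.e. A^e → t^(-e/4): V(t) = -t^4 + t^3 + t

Answer: -t^4 + t^3 + t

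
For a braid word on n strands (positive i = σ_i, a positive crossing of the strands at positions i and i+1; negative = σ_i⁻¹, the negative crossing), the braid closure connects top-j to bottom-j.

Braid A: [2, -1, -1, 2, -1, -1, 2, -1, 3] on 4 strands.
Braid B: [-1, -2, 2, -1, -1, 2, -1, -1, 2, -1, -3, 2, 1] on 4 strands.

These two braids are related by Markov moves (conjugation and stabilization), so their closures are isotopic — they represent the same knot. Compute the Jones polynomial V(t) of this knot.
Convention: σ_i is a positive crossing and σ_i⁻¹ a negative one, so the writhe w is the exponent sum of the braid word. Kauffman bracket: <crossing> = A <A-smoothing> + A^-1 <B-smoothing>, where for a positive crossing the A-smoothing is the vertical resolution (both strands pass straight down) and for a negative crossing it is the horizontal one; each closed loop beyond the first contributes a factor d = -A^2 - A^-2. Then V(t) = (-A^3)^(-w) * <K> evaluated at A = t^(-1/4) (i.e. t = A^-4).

-t^2 + 3*t - 4 + 6*t^-1 - 6*t^-2 + 6*t^-3 - 5*t^-4 + 3*t^-5 - t^-6

Derivation:
Markov-equivalent braids have isotopic closures, hence identical knot invariants. Strip the Markov moves from each word to reach a common short braid β, then compute V(t) once on β.
Braid A: s2 s1^-1 s1^-1 s2 s1^-1 s1^-1 s2 s1^-1 s3 on 4 strands reduces by inverse Markov moves (closure unchanged at each step):
  Destabilize: the word has the form β·s3 where s3 occurs only as the final letter (β ∈ B_3); drop it and the last strand → 3 strands.
Reduced to β = s2 s1^-1 s1^-1 s2 s1^-1 s1^-1 s2 s1^-1 on 3 strands, 8 crossings.
Braid B: s1^-1 s2^-1 s2 s1^-1 s1^-1 s2 s1^-1 s1^-1 s2 s1^-1 s3^-1 s2 s1 on 4 strands reduces by inverse Markov moves (closure unchanged at each step):
  Deconjugate: the word is γ·β·γ⁻¹ with γ = s1^-1 s2^-1 (prefix) and γ⁻¹ = s2 s1 (suffix); strip both.
  Destabilize: the word has the form β·s3^-1 where s3^-1 occurs only as the final letter (β ∈ B_3); drop it and the last strand → 3 strands.
Reduced to β = s2 s1^-1 s1^-1 s2 s1^-1 s1^-1 s2 s1^-1 on 3 strands, 8 crossings.
Both give the same β = s2 s1^-1 s1^-1 s2 s1^-1 s1^-1 s2 s1^-1 on 3 strands, so one state sum suffices:
Braid: s2 s1^-1 s1^-1 s2 s1^-1 s1^-1 s2 s1^-1 on 3 strands, 8 crossings.
Writhe w = (#positive) - (#negative) = 3 - 5 = -2.
Enumerate smoothing states for the bracket polynomial. There are 2^8 = 256 states.
Each crossing splits two ways (0=vertical, 1=horizontal). The state's weight is A^(#A-smoothings - #B-smoothings) * d^(loops - 1).
Tabulate the states by total A-exponent and number of loops L (A-exp: L × count):
  A^8: L=6 ×1
  A^6: L=5 ×8
  A^4: L=4 ×28
  A^2: L=3 ×55, L=5 ×1
  A^0: L=2 ×63, L=4 ×7
  A^-2: L=1 ×35, L=3 ×21
  A^-4: L=2 ×26, L=4 ×2
  A^-6: L=3 ×8
  A^-8: L=4 ×1
Each group contributes A^e * Σ count * d^(L-1):
Powers of d = -A^2 - A^-2: d^2 = A^4 + 2 + A^-4; d^3 = -A^6 - 3*A^2 - 3*A^-2 - A^-6; d^4 = A^8 + 4*A^4 + 6 + 4*A^-4 + A^-8; d^5 = -A^10 - 5*A^6 - 10*A^2 - 10*A^-2 - 5*A^-6 - A^-10.
  A^8 * (d^5) = -A^18 - 5*A^14 - 10*A^10 - 10*A^6 - 5*A^2 - A^-2
  A^6 * (8*d^4) = 8*A^14 + 32*A^10 + 48*A^6 + 32*A^2 + 8*A^-2
  A^4 * (28*d^3) = -28*A^10 - 84*A^6 - 84*A^2 - 28*A^-2
  A^2 * (55*d^2 + d^4) = A^10 + 59*A^6 + 116*A^2 + 59*A^-2 + A^-6
  A^0 * (63*d + 7*d^3) = -7*A^6 - 84*A^2 - 84*A^-2 - 7*A^-6
  A^-2 * (35 + 21*d^2) = 21*A^2 + 77*A^-2 + 21*A^-6
  A^-4 * (26*d + 2*d^3) = -2*A^2 - 32*A^-2 - 32*A^-6 - 2*A^-10
  A^-6 * (8*d^2) = 8*A^-2 + 16*A^-6 + 8*A^-10
  A^-8 * (d^3) = -A^-2 - 3*A^-6 - 3*A^-10 - A^-14
Summing the groups: <K> = -A^18 + 3*A^14 - 5*A^10 + 6*A^6 - 6*A^2 + 6*A^-2 - 4*A^-6 + 3*A^-10 - A^-14
Normalise by the writhe: (-A^3)^(-w) = (-A^3)^(2) = A^6, so f(A) = A^6 * <K> = -A^24 + 3*A^20 - 5*A^16 + 6*A^12 - 6*A^8 + 6*A^4 - 4 + 3*A^-4 - A^-8.
Substitute A = t^(-1/4), i.e. A^e → t^(-e/4): V(t) = -t^2 + 3*t - 4 + 6*t^-1 - 6*t^-2 + 6*t^-3 - 5*t^-4 + 3*t^-5 - t^-6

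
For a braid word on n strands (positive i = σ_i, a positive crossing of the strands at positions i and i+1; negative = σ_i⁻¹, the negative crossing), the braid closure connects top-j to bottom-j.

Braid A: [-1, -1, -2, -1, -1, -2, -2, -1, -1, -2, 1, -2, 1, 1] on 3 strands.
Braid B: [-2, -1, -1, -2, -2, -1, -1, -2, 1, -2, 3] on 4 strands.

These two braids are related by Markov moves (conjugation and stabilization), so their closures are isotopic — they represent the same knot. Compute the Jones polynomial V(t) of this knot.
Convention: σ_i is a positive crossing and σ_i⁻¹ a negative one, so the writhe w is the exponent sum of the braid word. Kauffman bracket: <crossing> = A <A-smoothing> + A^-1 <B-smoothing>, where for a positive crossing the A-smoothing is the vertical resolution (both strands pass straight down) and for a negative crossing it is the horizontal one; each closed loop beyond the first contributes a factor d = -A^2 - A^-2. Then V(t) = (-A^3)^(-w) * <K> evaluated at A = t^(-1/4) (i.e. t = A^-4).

Markov-equivalent braids have isotopic closures, hence identical knot invariants. Strip the Markov moves from each word to reach a common short braid β, then compute V(t) once on β.
Braid A: s1^-1 s1^-1 s2^-1 s1^-1 s1^-1 s2^-1 s2^-1 s1^-1 s1^-1 s2^-1 s1 s2^-1 s1 s1 on 3 strands reduces by inverse Markov moves (closure unchanged at each step):
  Deconjugate: the word is γ·β·γ⁻¹ with γ = s1^-1 s1^-1 (prefix) and γ⁻¹ = s1 s1 (suffix); strip both.
Reduced to β = s2^-1 s1^-1 s1^-1 s2^-1 s2^-1 s1^-1 s1^-1 s2^-1 s1 s2^-1 on 3 strands, 10 crossings.
Braid B: s2^-1 s1^-1 s1^-1 s2^-1 s2^-1 s1^-1 s1^-1 s2^-1 s1 s2^-1 s3 on 4 strands reduces by inverse Markov moves (closure unchanged at each step):
  Destabilize: the word has the form β·s3 where s3 occurs only as the final letter (β ∈ B_3); drop it and the last strand → 3 strands.
Reduced to β = s2^-1 s1^-1 s1^-1 s2^-1 s2^-1 s1^-1 s1^-1 s2^-1 s1 s2^-1 on 3 strands, 10 crossings.
Both give the same β = s2^-1 s1^-1 s1^-1 s2^-1 s2^-1 s1^-1 s1^-1 s2^-1 s1 s2^-1 on 3 strands, so one state sum suffices:
Braid: s2^-1 s1^-1 s1^-1 s2^-1 s2^-1 s1^-1 s1^-1 s2^-1 s1 s2^-1 on 3 strands, 10 crossings.
Writhe w = (#positive) - (#negative) = 1 - 9 = -8.
Enumerate smoothing states for the bracket polynomial. There are 2^10 = 1024 states.
For each crossing: s=0 is the vertical smoothing, s=1 horizontal. Crossing k contributes A^(sign_k * (1 - 2*s_k)); loop factor d = -A^2 - A^-2.
Tabulate the states by total A-exponent and number of loops L (A-exp: L × count):
  A^10: L=6 ×1
  A^8: L=5 ×10
  A^6: L=4 ×41, L=6 ×4
  A^4: L=3 ×86, L=5 ×34
  A^2: L=2 ×92, L=4 ×114, L=6 ×4
  A^0: L=1 ×40, L=3 ×185, L=5 ×27
  A^-2: L=2 ×142, L=4 ×67, L=6 ×1
  A^-4: L=1 ×40, L=3 ×76, L=5 ×4
  A^-6: L=2 ×39, L=4 ×6
  A^-8: L=1 ×5, L=3 ×5
  A^-10: L=2 ×1
Each group contributes A^e * Σ count * d^(L-1):
Powers of d = -A^2 - A^-2: d^2 = A^4 + 2 + A^-4; d^3 = -A^6 - 3*A^2 - 3*A^-2 - A^-6; d^4 = A^8 + 4*A^4 + 6 + 4*A^-4 + A^-8; d^5 = -A^10 - 5*A^6 - 10*A^2 - 10*A^-2 - 5*A^-6 - A^-10.
  A^10 * (d^5) = -A^20 - 5*A^16 - 10*A^12 - 10*A^8 - 5*A^4 - 1
  A^8 * (10*d^4) = 10*A^16 + 40*A^12 + 60*A^8 + 40*A^4 + 10
  A^6 * (41*d^3 + 4*d^5) = -4*A^16 - 61*A^12 - 163*A^8 - 163*A^4 - 61 - 4*A^-4
  A^4 * (86*d^2 + 34*d^4) = 34*A^12 + 222*A^8 + 376*A^4 + 222 + 34*A^-4
  A^2 * (92*d + 114*d^3 + 4*d^5) = -4*A^12 - 134*A^8 - 474*A^4 - 474 - 134*A^-4 - 4*A^-8
  A^0 * (40 + 185*d^2 + 27*d^4) = 27*A^8 + 293*A^4 + 572 + 293*A^-4 + 27*A^-8
  A^-2 * (142*d + 67*d^3 + d^5) = -A^8 - 72*A^4 - 353 - 353*A^-4 - 72*A^-8 - A^-12
  A^-4 * (40 + 76*d^2 + 4*d^4) = 4*A^4 + 92 + 216*A^-4 + 92*A^-8 + 4*A^-12
  A^-6 * (39*d + 6*d^3) = -6 - 57*A^-4 - 57*A^-8 - 6*A^-12
  A^-8 * (5 + 5*d^2) = 5*A^-4 + 15*A^-8 + 5*A^-12
  A^-10 * (d) = -A^-8 - A^-12
Summing the groups: <K> = -A^20 + A^16 - A^12 + A^8 - A^4 + 1 + A^-12
Normalise by the writhe: (-A^3)^(-w) = (-A^3)^(8) = A^24, so f(A) = A^24 * <K> = -A^44 + A^40 - A^36 + A^32 - A^28 + A^24 + A^12.
Substitute A = t^(-1/4), i.e. A^e → t^(-e/4): V(t) = t^-3 + t^-6 - t^-7 + t^-8 - t^-9 + t^-10 - t^-11

Answer: t^-3 + t^-6 - t^-7 + t^-8 - t^-9 + t^-10 - t^-11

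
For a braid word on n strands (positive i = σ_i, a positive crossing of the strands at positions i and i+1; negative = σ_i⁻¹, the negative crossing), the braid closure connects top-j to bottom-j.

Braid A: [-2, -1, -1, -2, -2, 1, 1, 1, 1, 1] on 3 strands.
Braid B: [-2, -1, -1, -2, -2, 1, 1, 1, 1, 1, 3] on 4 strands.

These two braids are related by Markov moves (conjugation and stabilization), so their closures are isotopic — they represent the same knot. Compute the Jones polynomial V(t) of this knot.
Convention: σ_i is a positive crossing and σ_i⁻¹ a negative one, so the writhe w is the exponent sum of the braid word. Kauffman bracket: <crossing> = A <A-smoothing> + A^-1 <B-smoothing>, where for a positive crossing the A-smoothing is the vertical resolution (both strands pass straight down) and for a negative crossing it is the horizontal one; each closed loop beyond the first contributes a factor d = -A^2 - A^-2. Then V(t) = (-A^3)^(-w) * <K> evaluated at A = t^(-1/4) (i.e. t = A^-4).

-t^4 + t^3 - t^2 + 2*t - 1 + 2*t^-1 - t^-2 + t^-3 - t^-4

Derivation:
Markov-equivalent braids have isotopic closures, hence identical knot invariants. Strip the Markov moves from each word to reach a common short braid β, then compute V(t) once on β.
Braid A: s2^-1 s1^-1 s1^-1 s2^-1 s2^-1 s1 s1 s1 s1 s1 on 3 strands has no conjugating prefix/suffix or stabilization to strip; take β = s2^-1 s1^-1 s1^-1 s2^-1 s2^-1 s1 s1 s1 s1 s1.
Braid B: s2^-1 s1^-1 s1^-1 s2^-1 s2^-1 s1 s1 s1 s1 s1 s3 on 4 strands reduces by inverse Markov moves (closure unchanged at each step):
  Destabilize: the word has the form β·s3 where s3 occurs only as the final letter (β ∈ B_3); drop it and the last strand → 3 strands.
Reduced to β = s2^-1 s1^-1 s1^-1 s2^-1 s2^-1 s1 s1 s1 s1 s1 on 3 strands, 10 crossings.
Both give the same β = s2^-1 s1^-1 s1^-1 s2^-1 s2^-1 s1 s1 s1 s1 s1 on 3 strands, so one state sum suffices:
Braid: s2^-1 s1^-1 s1^-1 s2^-1 s2^-1 s1 s1 s1 s1 s1 on 3 strands, 10 crossings.
Writhe w = (#positive) - (#negative) = 5 - 5 = 0.
Computing the Kauffman bracket via state sum. There are 2^10 = 1024 states.
Smooth each crossing (0=||, 1=⌣⌢); contribution A^(Σ sign_k(1-2s_k)) * d^(L-1).
Tabulate the states by total A-exponent and number of loops L (A-exp: L × count):
  A^10: L=4 ×1
  A^8: L=3 ×10
  A^6: L=2 ×29, L=4 ×16
  A^4: L=1 ×26, L=3 ×74, L=5 ×20
  A^2: L=2 ×90, L=4 ×105, L=6 ×15
  A^0: L=1 ×15, L=3 ×141, L=5 ×90, L=7 ×6
  A^-2: L=2 ×35, L=4 ×130, L=6 ×44, L=8 ×1
  A^-4: L=3 ×40, L=5 ×69, L=7 ×11
  A^-6: L=4 ×25, L=6 ×19, L=8 ×1
  A^-8: L=5 ×8, L=7 ×2
  A^-10: L=6 ×1
Each group contributes A^e * Σ count * d^(L-1):
Powers of d = -A^2 - A^-2: d^2 = A^4 + 2 + A^-4; d^3 = -A^6 - 3*A^2 - 3*A^-2 - A^-6; d^4 = A^8 + 4*A^4 + 6 + 4*A^-4 + A^-8; d^5 = -A^10 - 5*A^6 - 10*A^2 - 10*A^-2 - 5*A^-6 - A^-10; d^6 = A^12 + 6*A^8 + 15*A^4 + 20 + 15*A^-4 + 6*A^-8 + A^-12; d^7 = -A^14 - 7*A^10 - 21*A^6 - 35*A^2 - 35*A^-2 - 21*A^-6 - 7*A^-10 - A^-14.
  A^10 * (d^3) = -A^16 - 3*A^12 - 3*A^8 - A^4
  A^8 * (10*d^2) = 10*A^12 + 20*A^8 + 10*A^4
  A^6 * (29*d + 16*d^3) = -16*A^12 - 77*A^8 - 77*A^4 - 16
  A^4 * (26 + 74*d^2 + 20*d^4) = 20*A^12 + 154*A^8 + 294*A^4 + 154 + 20*A^-4
  A^2 * (90*d + 105*d^3 + 15*d^5) = -15*A^12 - 180*A^8 - 555*A^4 - 555 - 180*A^-4 - 15*A^-8
  A^0 * (15 + 141*d^2 + 90*d^4 + 6*d^6) = 6*A^12 + 126*A^8 + 591*A^4 + 957 + 591*A^-4 + 126*A^-8 + 6*A^-12
  A^-2 * (35*d + 130*d^3 + 44*d^5 + d^7) = -A^12 - 51*A^8 - 371*A^4 - 900 - 900*A^-4 - 371*A^-8 - 51*A^-12 - A^-16
  A^-4 * (40*d^2 + 69*d^4 + 11*d^6) = 11*A^8 + 135*A^4 + 481 + 714*A^-4 + 481*A^-8 + 135*A^-12 + 11*A^-16
  A^-6 * (25*d^3 + 19*d^5 + d^7) = -A^8 - 26*A^4 - 141 - 300*A^-4 - 300*A^-8 - 141*A^-12 - 26*A^-16 - A^-20
  A^-8 * (8*d^4 + 2*d^6) = 2*A^4 + 20 + 62*A^-4 + 88*A^-8 + 62*A^-12 + 20*A^-16 + 2*A^-20
  A^-10 * (d^5) = -1 - 5*A^-4 - 10*A^-8 - 10*A^-12 - 5*A^-16 - A^-20
Summing the groups: <K> = -A^16 + A^12 - A^8 + 2*A^4 - 1 + 2*A^-4 - A^-8 + A^-12 - A^-16
Normalise by the writhe: (-A^3)^(-w) = (-A^3)^(0) = 1, so f(A) = 1 * <K> = -A^16 + A^12 - A^8 + 2*A^4 - 1 + 2*A^-4 - A^-8 + A^-12 - A^-16.
Substitute A = t^(-1/4), i.e. A^e → t^(-e/4): V(t) = -t^4 + t^3 - t^2 + 2*t - 1 + 2*t^-1 - t^-2 + t^-3 - t^-4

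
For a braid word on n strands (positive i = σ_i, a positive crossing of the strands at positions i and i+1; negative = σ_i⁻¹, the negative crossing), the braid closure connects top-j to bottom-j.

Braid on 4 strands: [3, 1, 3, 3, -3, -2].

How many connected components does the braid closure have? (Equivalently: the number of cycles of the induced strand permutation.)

2

Derivation:
Track the strand permutation on 4 strands, starting from identity.
  step 1: s3 swaps positions 3,4 -> [1 2 4 3]
  step 2: s1 swaps positions 1,2 -> [2 1 4 3]
  step 3: s3 swaps positions 3,4 -> [2 1 3 4]
  step 4: s3 swaps positions 3,4 -> [2 1 4 3]
  step 5: s3^-1 swaps positions 3,4 -> [2 1 3 4]
  step 6: s2^-1 swaps positions 2,3 -> [2 3 1 4]
Final permutation (position -> original strand): [2 3 1 4]
Closure components = cycle count of this permutation = 2.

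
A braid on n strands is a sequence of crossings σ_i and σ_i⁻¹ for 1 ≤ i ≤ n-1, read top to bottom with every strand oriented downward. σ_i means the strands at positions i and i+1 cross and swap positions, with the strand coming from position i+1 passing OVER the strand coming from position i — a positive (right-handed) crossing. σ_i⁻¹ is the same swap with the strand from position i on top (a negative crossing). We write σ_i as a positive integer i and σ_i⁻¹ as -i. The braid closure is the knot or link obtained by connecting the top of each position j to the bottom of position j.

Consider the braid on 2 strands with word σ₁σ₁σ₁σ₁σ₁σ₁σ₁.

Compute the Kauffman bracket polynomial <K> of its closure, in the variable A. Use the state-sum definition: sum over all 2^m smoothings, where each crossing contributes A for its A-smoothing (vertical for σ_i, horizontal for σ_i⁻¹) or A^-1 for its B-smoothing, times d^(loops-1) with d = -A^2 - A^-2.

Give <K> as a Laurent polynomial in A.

Braid: s1 s1 s1 s1 s1 s1 s1 on 2 strands, 7 crossings.
Writhe w = (#positive) - (#negative) = 7 - 0 = 7.
Computing the Kauffman bracket via state sum. There are 2^7 = 128 states.
Smooth each crossing (0=||, 1=⌣⌢); contribution A^(Σ sign_k(1-2s_k)) * d^(L-1).
Tabulate the states by total A-exponent and number of loops L (A-exp: L × count):
  A^7: L=2 ×1
  A^5: L=1 ×7
  A^3: L=2 ×21
  A^1: L=3 ×35
  A^-1: L=4 ×35
  A^-3: L=5 ×21
  A^-5: L=6 ×7
  A^-7: L=7 ×1
Each group contributes A^e * Σ count * d^(L-1):
Powers of d = -A^2 - A^-2: d^2 = A^4 + 2 + A^-4; d^3 = -A^6 - 3*A^2 - 3*A^-2 - A^-6; d^4 = A^8 + 4*A^4 + 6 + 4*A^-4 + A^-8; d^5 = -A^10 - 5*A^6 - 10*A^2 - 10*A^-2 - 5*A^-6 - A^-10; d^6 = A^12 + 6*A^8 + 15*A^4 + 20 + 15*A^-4 + 6*A^-8 + A^-12.
  A^7 * (d) = -A^9 - A^5
  A^5 * (7) = 7*A^5
  A^3 * (21*d) = -21*A^5 - 21*A
  A^1 * (35*d^2) = 35*A^5 + 70*A + 35*A^-3
  A^-1 * (35*d^3) = -35*A^5 - 105*A - 105*A^-3 - 35*A^-7
  A^-3 * (21*d^4) = 21*A^5 + 84*A + 126*A^-3 + 84*A^-7 + 21*A^-11
  A^-5 * (7*d^5) = -7*A^5 - 35*A - 70*A^-3 - 70*A^-7 - 35*A^-11 - 7*A^-15
  A^-7 * (d^6) = A^5 + 6*A + 15*A^-3 + 20*A^-7 + 15*A^-11 + 6*A^-15 + A^-19
Summing the groups: <K> = -A^9 - A + A^-3 - A^-7 + A^-11 - A^-15 + A^-19

Answer: -A^9 - A + A^-3 - A^-7 + A^-11 - A^-15 + A^-19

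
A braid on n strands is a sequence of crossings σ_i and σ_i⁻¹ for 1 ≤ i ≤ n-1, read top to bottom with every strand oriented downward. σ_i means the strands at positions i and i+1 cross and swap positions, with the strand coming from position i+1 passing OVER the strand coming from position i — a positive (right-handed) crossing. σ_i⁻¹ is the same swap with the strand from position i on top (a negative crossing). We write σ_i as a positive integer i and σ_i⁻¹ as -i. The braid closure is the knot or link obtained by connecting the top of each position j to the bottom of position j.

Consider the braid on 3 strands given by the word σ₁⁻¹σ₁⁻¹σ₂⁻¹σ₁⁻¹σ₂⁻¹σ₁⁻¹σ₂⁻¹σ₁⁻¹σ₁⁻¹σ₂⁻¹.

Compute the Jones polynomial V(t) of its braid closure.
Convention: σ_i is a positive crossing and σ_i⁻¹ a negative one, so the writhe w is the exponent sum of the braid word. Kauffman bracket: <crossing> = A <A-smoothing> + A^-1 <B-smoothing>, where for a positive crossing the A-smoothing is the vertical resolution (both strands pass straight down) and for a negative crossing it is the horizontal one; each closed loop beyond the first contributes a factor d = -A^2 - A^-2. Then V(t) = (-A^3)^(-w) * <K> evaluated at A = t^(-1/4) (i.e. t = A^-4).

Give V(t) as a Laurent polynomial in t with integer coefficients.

t^-4 + t^-6 - t^-10

Derivation:
Braid: s1^-1 s1^-1 s2^-1 s1^-1 s2^-1 s1^-1 s2^-1 s1^-1 s1^-1 s2^-1 on 3 strands, 10 crossings.
Writhe w = (#positive) - (#negative) = 0 - 10 = -10.
Computing the Kauffman bracket via state sum. There are 2^10 = 1024 states.
For each crossing: s=0 is the vertical smoothing, s=1 horizontal. Crossing k contributes A^(sign_k * (1 - 2*s_k)); loop factor d = -A^2 - A^-2.
Tabulate the states by total A-exponent and number of loops L (A-exp: L × count):
  A^10: L=3 ×1
  A^8: L=2 ×4, L=4 ×6
  A^6: L=1 ×4, L=3 ×30, L=5 ×11
  A^4: L=2 ×48, L=4 ×65, L=6 ×7
  A^2: L=1 ×24, L=3 ×140, L=5 ×45, L=7 ×1
  A^0: L=2 ×129, L=4 ×117, L=6 ×6
  A^-2: L=1 ×43, L=3 ×151, L=5 ×16
  A^-4: L=2 ×96, L=4 ×24
  A^-6: L=1 ×24, L=3 ×21
  A^-8: L=2 ×10
  A^-10: L=3 ×1
Each group contributes A^e * Σ count * d^(L-1):
Powers of d = -A^2 - A^-2: d^2 = A^4 + 2 + A^-4; d^3 = -A^6 - 3*A^2 - 3*A^-2 - A^-6; d^4 = A^8 + 4*A^4 + 6 + 4*A^-4 + A^-8; d^5 = -A^10 - 5*A^6 - 10*A^2 - 10*A^-2 - 5*A^-6 - A^-10; d^6 = A^12 + 6*A^8 + 15*A^4 + 20 + 15*A^-4 + 6*A^-8 + A^-12.
  A^10 * (d^2) = A^14 + 2*A^10 + A^6
  A^8 * (4*d + 6*d^3) = -6*A^14 - 22*A^10 - 22*A^6 - 6*A^2
  A^6 * (4 + 30*d^2 + 11*d^4) = 11*A^14 + 74*A^10 + 130*A^6 + 74*A^2 + 11*A^-2
  A^4 * (48*d + 65*d^3 + 7*d^5) = -7*A^14 - 100*A^10 - 313*A^6 - 313*A^2 - 100*A^-2 - 7*A^-6
  A^2 * (24 + 140*d^2 + 45*d^4 + d^6) = A^14 + 51*A^10 + 335*A^6 + 594*A^2 + 335*A^-2 + 51*A^-6 + A^-10
  A^0 * (129*d + 117*d^3 + 6*d^5) = -6*A^10 - 147*A^6 - 540*A^2 - 540*A^-2 - 147*A^-6 - 6*A^-10
  A^-2 * (43 + 151*d^2 + 16*d^4) = 16*A^6 + 215*A^2 + 441*A^-2 + 215*A^-6 + 16*A^-10
  A^-4 * (96*d + 24*d^3) = -24*A^2 - 168*A^-2 - 168*A^-6 - 24*A^-10
  A^-6 * (24 + 21*d^2) = 21*A^-2 + 66*A^-6 + 21*A^-10
  A^-8 * (10*d) = -10*A^-6 - 10*A^-10
  A^-10 * (d^2) = A^-6 + 2*A^-10 + A^-14
Summing the groups: <K> = -A^10 + A^-6 + A^-14
Normalise by the writhe: (-A^3)^(-w) = (-A^3)^(10) = A^30, so f(A) = A^30 * <K> = -A^40 + A^24 + A^16.
Substitute A = t^(-1/4), i.e. A^e → t^(-e/4): V(t) = t^-4 + t^-6 - t^-10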